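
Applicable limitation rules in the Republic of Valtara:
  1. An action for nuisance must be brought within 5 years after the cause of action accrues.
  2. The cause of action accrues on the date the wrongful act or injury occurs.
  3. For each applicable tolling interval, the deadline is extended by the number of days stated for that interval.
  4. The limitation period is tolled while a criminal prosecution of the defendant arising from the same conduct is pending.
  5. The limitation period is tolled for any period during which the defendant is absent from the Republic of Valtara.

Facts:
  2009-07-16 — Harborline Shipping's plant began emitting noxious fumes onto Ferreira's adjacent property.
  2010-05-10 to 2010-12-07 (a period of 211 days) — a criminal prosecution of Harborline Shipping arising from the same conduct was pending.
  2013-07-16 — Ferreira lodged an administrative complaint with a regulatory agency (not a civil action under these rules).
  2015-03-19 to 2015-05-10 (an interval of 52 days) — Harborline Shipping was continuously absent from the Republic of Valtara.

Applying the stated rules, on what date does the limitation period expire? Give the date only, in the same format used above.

The cause of action accrued on 2009-07-16, the date of the act.
The untolled deadline — 5 years after 2009-07-16 — is 2014-07-16.
The pending criminal prosecution from 2010-05-10 to 2010-12-07 tolled the period for 211 days, extending the deadline to 2015-02-12.
The defendant's absence from the jurisdiction from 2015-03-19 to 2015-05-10 began after the period had already run on 2015-02-12, so it has no tolling effect.
Nothing else in the chronology tolls or restarts the period.

2015-02-12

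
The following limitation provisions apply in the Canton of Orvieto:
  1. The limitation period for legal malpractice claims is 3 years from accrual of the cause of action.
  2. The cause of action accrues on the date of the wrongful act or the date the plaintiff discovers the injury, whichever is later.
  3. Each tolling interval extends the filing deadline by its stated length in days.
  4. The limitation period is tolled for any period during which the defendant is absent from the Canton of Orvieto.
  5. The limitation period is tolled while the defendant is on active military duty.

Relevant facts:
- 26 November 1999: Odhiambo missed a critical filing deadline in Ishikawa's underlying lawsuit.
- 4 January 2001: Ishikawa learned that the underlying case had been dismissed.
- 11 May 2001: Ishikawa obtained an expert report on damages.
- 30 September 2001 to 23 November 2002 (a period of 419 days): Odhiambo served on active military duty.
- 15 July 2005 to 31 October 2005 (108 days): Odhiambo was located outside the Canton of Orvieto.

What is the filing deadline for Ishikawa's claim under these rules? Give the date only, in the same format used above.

The claim accrued on 4 January 2001 — the later of the 26 November 1999 act and the 4 January 2001 discovery.
Adding the 3 years base period to 4 January 2001 gives a deadline of 4 January 2004, before any tolling.
Because the defendant's active military service ran from 30 September 2001 to 23 November 2002, the deadline is extended by 419 days to 26 February 2005.
The defendant's absence from the jurisdiction starting 15 July 2005 came too late — the period had run on 26 February 2005 — and so does not extend the deadline.
The other events in the timeline have no effect on the limitation period under the stated rules.

26 February 2005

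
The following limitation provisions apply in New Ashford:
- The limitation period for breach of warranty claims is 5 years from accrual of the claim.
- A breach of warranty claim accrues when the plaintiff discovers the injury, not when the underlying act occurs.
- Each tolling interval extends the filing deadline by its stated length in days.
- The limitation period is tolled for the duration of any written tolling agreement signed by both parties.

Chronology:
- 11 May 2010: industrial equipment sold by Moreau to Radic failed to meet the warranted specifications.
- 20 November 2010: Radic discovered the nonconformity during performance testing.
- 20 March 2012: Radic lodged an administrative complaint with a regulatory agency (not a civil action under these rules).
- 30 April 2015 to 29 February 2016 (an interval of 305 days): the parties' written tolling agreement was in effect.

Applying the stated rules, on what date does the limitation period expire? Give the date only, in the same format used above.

Under the discovery rule, the claim accrued on 20 November 2010, when Radic discovered the injury — not on the 11 May 2010 date of the underlying act.
Adding the 5 years base period to 20 November 2010 gives a deadline of 20 November 2015, before any tolling.
Because the written tolling agreement ran from 30 April 2015 to 29 February 2016, the deadline is extended by 305 days to 20 September 2016.
Nothing else in the chronology tolls or restarts the period.

20 September 2016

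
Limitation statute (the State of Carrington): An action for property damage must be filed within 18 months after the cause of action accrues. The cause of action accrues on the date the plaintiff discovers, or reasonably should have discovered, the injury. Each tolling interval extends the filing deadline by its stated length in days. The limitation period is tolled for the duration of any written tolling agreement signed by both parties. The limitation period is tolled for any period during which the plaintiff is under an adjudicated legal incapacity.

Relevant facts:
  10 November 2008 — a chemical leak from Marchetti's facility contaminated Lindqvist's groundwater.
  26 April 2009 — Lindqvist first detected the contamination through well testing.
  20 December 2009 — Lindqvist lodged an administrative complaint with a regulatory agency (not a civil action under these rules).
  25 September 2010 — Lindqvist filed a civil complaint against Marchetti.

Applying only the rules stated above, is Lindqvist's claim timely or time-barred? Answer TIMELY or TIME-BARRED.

TIMELY

Under the discovery rule, the claim accrued on 26 April 2009, when Lindqvist discovered the injury — not on the 10 November 2008 date of the underlying act.
Adding the 18 months base period to 26 April 2009 gives a deadline of 26 October 2010, before any tolling.
None of the other events listed affects the running of the period under the stated rules.
Filing on 25 September 2010 beat the 26 October 2010 deadline — the action is timely.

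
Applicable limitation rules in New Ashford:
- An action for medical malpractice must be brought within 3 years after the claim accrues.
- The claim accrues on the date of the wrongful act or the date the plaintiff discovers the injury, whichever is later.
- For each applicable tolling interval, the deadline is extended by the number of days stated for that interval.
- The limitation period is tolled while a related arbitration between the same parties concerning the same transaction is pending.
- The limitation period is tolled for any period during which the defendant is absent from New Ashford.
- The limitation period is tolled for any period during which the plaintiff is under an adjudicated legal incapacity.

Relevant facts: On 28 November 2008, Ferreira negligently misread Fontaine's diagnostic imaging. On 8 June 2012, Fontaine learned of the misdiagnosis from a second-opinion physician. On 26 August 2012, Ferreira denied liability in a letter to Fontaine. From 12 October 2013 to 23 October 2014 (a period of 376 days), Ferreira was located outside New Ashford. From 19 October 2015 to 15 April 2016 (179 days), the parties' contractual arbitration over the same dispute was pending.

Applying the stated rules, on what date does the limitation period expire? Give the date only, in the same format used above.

Because discovery on 8 June 2012 post-dates the 28 November 2008 act, accrual under the later-of rule falls on 8 June 2012.
Adding the 3 years base period to 8 June 2012 gives a deadline of 8 June 2015, before any tolling.
The defendant's absence from the jurisdiction from 12 October 2013 to 23 October 2014 tolled the period for 376 days, extending the deadline to 18 June 2016.
The period was tolled for 179 days by the pending related arbitration (19 October 2015 to 15 April 2016), pushing the deadline to 14 December 2016.
None of the other events listed affects the running of the period under the stated rules.

14 December 2016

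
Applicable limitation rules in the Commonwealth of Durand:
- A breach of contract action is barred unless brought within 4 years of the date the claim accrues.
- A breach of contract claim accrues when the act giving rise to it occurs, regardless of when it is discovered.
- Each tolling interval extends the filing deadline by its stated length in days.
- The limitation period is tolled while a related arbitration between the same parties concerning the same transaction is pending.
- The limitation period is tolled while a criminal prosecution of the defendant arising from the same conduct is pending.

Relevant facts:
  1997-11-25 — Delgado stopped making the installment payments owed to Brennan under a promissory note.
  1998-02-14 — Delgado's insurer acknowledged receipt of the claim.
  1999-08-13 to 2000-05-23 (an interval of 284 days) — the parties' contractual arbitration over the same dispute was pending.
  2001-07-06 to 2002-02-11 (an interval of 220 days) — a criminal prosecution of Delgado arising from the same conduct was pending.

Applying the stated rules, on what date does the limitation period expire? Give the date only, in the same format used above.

2003-04-13

The claim accrued on 1997-11-25, the date of the act.
The untolled deadline — 4 years after 1997-11-25 — is 2001-11-25.
The pending related arbitration from 1999-08-13 to 2000-05-23 tolled the period for 284 days, extending the deadline to 2002-09-05.
Because the pending criminal prosecution ran from 2001-07-06 to 2002-02-11, the deadline is extended by 220 days to 2003-04-13.
None of the other events listed affects the running of the period under the stated rules.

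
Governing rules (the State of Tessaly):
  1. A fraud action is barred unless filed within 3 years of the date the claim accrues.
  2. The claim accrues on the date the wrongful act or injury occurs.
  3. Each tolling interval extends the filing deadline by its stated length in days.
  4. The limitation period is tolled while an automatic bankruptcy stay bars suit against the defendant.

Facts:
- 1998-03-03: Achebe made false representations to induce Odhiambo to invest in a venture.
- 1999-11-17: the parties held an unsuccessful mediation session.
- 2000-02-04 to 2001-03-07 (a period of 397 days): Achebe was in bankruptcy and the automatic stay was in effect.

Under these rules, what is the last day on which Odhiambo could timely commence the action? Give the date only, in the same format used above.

2002-04-04

The claim accrued on 1998-03-03, the date of the act.
The untolled deadline — 3 years after 1998-03-03 — is 2001-03-03.
The automatic bankruptcy stay from 2000-02-04 to 2001-03-07 tolled the period for 397 days, extending the deadline to 2002-04-04.
Nothing else in the chronology tolls or restarts the period.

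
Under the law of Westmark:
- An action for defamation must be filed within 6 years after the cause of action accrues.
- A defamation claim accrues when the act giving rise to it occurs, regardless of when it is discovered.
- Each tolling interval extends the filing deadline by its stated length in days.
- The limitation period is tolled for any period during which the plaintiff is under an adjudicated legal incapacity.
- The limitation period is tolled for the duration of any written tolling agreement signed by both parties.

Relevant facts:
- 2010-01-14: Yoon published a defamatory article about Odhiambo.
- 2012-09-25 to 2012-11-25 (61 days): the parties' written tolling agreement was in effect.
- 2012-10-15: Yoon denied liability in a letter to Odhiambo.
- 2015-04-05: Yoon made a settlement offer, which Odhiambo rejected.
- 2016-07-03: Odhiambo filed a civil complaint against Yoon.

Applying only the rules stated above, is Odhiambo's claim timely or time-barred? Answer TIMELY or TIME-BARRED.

The claim accrued on 2010-01-14, when the wrongful act occurred.
The untolled deadline — 6 years after 2010-01-14 — is 2016-01-14.
The written tolling agreement from 2012-09-25 to 2012-11-25 tolled the period for 61 days, extending the deadline to 2016-03-15.
Nothing else in the chronology tolls or restarts the period.
The 2016-07-03 filing falls after the 2016-03-15 deadline; the claim is time-barred.

TIME-BARRED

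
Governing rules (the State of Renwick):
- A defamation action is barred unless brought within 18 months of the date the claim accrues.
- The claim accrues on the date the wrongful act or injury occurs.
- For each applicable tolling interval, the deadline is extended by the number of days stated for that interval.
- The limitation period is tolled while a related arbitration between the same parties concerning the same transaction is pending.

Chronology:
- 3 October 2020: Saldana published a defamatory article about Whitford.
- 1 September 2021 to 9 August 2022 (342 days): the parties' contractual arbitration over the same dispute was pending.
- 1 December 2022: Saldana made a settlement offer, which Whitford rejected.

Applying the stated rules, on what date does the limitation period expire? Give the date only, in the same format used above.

11 March 2023

The limitation period began to run on 3 October 2020.
Adding the 18 months base period to 3 October 2020 gives a deadline of 3 April 2022, before any tolling.
The period was tolled for 342 days by the pending related arbitration (1 September 2021 to 9 August 2022), pushing the deadline to 11 March 2023.
None of the other events listed affects the running of the period under the stated rules.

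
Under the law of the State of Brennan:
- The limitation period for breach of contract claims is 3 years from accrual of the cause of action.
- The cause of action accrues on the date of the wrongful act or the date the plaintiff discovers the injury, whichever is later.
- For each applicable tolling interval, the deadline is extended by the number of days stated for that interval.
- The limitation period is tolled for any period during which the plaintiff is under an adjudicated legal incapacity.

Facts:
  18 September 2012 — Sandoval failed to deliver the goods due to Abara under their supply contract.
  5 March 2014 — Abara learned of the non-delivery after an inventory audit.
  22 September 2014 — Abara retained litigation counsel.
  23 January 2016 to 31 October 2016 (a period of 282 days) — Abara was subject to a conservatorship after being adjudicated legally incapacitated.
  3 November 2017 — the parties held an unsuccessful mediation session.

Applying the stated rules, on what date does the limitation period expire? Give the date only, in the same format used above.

The claim accrued on 5 March 2014 — the later of the 18 September 2012 act and the 5 March 2014 discovery.
Adding the 3 years base period to 5 March 2014 gives a deadline of 5 March 2017, before any tolling.
The period was tolled for 282 days by the plaintiff's legal incapacity (23 January 2016 to 31 October 2016), pushing the deadline to 12 December 2017.
Nothing else in the chronology tolls or restarts the period.

12 December 2017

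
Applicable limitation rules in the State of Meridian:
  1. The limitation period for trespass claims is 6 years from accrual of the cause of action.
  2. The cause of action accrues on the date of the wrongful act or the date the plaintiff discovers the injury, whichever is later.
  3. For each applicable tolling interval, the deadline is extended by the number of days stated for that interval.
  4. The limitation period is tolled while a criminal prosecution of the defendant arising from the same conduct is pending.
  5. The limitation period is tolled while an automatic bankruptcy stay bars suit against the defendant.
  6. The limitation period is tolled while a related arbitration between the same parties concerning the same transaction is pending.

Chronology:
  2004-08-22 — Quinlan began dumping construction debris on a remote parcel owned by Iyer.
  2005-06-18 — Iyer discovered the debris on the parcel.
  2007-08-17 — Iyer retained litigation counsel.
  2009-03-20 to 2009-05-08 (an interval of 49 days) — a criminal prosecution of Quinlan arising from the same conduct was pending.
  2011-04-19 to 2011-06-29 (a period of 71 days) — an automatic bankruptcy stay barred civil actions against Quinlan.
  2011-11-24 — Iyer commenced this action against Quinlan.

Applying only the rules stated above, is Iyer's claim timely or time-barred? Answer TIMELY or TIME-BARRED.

TIME-BARRED

The claim accrued on 2005-06-18 — the later of the 2004-08-22 act and the 2005-06-18 discovery.
The untolled deadline — 6 years after 2005-06-18 — is 2011-06-18.
The pending criminal prosecution from 2009-03-20 to 2009-05-08 tolled the period for 49 days, extending the deadline to 2011-08-06.
Because the automatic bankruptcy stay ran from 2011-04-19 to 2011-06-29, the deadline is extended by 71 days to 2011-10-16.
None of the other events listed affects the running of the period under the stated rules.
Iyer filed on 2011-11-24, after the 2011-10-16 deadline, so the action is time-barred.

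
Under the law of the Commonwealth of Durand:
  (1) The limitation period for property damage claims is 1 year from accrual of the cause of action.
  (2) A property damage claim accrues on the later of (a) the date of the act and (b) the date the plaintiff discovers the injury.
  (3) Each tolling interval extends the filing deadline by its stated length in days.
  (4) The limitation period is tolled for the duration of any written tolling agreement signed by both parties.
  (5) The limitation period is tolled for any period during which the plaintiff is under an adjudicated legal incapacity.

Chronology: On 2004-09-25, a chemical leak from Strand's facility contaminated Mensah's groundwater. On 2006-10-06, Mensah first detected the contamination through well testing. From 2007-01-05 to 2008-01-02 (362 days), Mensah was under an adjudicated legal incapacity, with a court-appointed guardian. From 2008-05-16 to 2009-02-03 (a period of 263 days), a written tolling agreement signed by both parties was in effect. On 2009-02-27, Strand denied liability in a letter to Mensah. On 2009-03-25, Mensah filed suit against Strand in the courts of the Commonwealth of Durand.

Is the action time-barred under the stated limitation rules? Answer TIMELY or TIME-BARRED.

Because discovery on 2006-10-06 post-dates the 2004-09-25 act, accrual under the later-of rule falls on 2006-10-06.
1 year from 2006-10-06 is 2007-10-06.
Because the plaintiff's legal incapacity ran from 2007-01-05 to 2008-01-02, the deadline is extended by 362 days to 2008-10-02.
The written tolling agreement from 2008-05-16 to 2009-02-03 tolled the period for 263 days, extending the deadline to 2009-06-22.
Nothing else in the chronology tolls or restarts the period.
The 2009-03-25 filing precedes the 2009-06-22 deadline; the claim is timely.

TIMELY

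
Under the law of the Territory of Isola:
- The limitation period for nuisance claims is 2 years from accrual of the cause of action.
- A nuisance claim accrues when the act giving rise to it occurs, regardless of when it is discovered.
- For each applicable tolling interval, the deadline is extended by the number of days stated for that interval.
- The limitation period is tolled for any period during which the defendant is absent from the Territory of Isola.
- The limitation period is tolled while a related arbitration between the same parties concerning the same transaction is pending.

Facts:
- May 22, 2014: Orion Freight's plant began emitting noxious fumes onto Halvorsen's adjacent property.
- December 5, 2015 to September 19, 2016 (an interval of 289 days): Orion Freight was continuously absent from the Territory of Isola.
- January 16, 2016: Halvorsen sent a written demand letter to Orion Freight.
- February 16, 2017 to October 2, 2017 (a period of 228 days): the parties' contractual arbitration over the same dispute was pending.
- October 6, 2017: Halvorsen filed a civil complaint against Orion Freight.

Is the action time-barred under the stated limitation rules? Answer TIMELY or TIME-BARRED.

TIMELY

The cause of action accrued on May 22, 2014, the date of the act.
The untolled deadline — 2 years after May 22, 2014 — is May 22, 2016.
Because the defendant's absence from the jurisdiction ran from December 5, 2015 to September 19, 2016, the deadline is extended by 289 days to March 7, 2017.
The period was tolled for 228 days by the pending related arbitration (February 16, 2017 to October 2, 2017), pushing the deadline to October 21, 2017.
None of the other events listed affects the running of the period under the stated rules.
Halvorsen filed on October 6, 2017, before the October 21, 2017 deadline, so the action is timely.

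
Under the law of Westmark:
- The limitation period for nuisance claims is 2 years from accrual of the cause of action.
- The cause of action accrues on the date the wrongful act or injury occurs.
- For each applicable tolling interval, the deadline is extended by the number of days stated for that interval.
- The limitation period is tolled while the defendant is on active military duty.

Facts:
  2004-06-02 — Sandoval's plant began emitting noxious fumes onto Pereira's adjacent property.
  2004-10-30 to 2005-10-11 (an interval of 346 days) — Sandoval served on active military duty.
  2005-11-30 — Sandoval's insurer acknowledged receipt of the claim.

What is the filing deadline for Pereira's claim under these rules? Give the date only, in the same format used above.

The claim accrued on 2004-06-02, when the wrongful act occurred.
2 years from 2004-06-02 is 2006-06-02.
The period was tolled for 346 days by the defendant's active military service (2004-10-30 to 2005-10-11), pushing the deadline to 2007-05-14.
The other events in the timeline have no effect on the limitation period under the stated rules.

2007-05-14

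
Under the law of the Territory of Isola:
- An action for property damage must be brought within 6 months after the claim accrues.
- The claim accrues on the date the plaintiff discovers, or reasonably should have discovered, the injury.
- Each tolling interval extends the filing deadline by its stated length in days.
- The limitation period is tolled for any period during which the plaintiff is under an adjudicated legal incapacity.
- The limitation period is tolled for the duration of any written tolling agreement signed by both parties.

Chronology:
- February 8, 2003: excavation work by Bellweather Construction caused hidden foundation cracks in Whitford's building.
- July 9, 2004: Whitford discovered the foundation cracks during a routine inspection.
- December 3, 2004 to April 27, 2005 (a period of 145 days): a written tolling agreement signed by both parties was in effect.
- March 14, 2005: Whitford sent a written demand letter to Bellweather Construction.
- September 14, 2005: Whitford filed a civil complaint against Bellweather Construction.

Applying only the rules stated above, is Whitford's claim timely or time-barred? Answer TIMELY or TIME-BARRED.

Under the discovery rule, the claim accrued on July 9, 2004, when Whitford discovered the injury — not on the February 8, 2003 date of the underlying act.
Adding the 6 months base period to July 9, 2004 gives a deadline of January 9, 2005, before any tolling.
The period was tolled for 145 days by the written tolling agreement (December 3, 2004 to April 27, 2005), pushing the deadline to June 3, 2005.
The other events in the timeline have no effect on the limitation period under the stated rules.
Filing on September 14, 2005 missed the June 3, 2005 deadline — the action is time-barred.

TIME-BARRED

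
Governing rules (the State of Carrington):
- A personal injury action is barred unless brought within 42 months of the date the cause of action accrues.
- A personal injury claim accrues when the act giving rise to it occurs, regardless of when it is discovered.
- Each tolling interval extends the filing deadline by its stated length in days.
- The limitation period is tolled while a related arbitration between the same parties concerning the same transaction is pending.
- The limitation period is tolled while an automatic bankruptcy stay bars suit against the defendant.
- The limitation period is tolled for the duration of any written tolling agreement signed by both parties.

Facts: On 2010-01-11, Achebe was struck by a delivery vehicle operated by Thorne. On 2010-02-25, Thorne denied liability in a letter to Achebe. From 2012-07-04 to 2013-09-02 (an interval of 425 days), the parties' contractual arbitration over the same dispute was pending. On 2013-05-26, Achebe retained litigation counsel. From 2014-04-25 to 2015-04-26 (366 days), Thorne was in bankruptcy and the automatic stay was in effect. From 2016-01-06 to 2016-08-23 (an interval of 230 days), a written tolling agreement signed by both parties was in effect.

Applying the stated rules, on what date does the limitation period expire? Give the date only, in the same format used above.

2015-09-10

The cause of action accrued on 2010-01-11, the date of the act.
Adding the 42 months base period to 2010-01-11 gives a deadline of 2013-07-11, before any tolling.
Because the pending related arbitration ran from 2012-07-04 to 2013-09-02, the deadline is extended by 425 days to 2014-09-09.
Because the automatic bankruptcy stay ran from 2014-04-25 to 2015-04-26, the deadline is extended by 366 days to 2015-09-10.
The written tolling agreement from 2016-01-06 to 2016-08-23 began after the period had already run on 2015-09-10, so it has no tolling effect.
The other events in the timeline have no effect on the limitation period under the stated rules.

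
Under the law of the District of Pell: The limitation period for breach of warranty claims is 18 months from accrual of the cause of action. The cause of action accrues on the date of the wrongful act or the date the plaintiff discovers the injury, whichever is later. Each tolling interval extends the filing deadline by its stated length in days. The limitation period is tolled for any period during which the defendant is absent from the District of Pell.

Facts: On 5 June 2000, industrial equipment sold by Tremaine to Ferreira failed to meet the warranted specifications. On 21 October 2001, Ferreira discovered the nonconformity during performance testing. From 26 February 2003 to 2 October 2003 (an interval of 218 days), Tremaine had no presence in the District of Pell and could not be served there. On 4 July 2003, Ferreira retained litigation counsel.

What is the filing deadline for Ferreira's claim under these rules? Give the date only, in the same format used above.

The claim accrued on 21 October 2001 — the later of the 5 June 2000 act and the 21 October 2001 discovery.
The untolled deadline — 18 months after 21 October 2001 — is 21 April 2003.
The defendant's absence from the jurisdiction from 26 February 2003 to 2 October 2003 tolled the period for 218 days, extending the deadline to 25 November 2003.
None of the other events listed affects the running of the period under the stated rules.

25 November 2003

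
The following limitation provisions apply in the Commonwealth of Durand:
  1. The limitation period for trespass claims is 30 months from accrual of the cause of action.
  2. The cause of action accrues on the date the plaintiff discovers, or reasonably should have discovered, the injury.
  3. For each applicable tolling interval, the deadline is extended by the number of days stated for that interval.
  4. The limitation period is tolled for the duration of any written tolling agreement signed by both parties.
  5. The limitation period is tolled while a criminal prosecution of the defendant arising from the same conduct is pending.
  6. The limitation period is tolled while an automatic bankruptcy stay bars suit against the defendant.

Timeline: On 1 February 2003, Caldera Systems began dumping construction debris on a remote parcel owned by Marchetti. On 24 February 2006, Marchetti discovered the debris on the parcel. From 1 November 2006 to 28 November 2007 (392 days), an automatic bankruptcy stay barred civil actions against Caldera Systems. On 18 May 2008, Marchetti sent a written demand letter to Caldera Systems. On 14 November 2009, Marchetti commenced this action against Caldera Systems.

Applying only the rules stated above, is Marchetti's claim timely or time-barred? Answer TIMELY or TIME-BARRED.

TIME-BARRED

Under the discovery rule, the claim accrued on 24 February 2006, when Marchetti discovered the injury — not on the 1 February 2003 date of the underlying act.
Adding the 30 months base period to 24 February 2006 gives a deadline of 24 August 2008, before any tolling.
The automatic bankruptcy stay from 1 November 2006 to 28 November 2007 tolled the period for 392 days, extending the deadline to 20 September 2009.
Nothing else in the chronology tolls or restarts the period.
Marchetti filed on 14 November 2009, after the 20 September 2009 deadline, so the action is time-barred.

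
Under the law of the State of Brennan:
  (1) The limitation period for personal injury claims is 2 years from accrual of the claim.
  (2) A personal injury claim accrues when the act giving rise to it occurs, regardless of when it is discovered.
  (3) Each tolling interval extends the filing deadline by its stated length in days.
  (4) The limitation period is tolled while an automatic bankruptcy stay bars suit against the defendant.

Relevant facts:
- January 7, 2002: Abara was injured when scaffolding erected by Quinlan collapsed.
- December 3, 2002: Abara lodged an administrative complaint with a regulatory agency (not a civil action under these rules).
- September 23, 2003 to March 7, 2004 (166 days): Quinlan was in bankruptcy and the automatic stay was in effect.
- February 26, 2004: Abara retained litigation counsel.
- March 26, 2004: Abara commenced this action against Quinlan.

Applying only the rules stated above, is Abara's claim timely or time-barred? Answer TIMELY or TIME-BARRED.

The claim accrued on January 7, 2002, the date of the act.
2 years from January 7, 2002 is January 7, 2004.
The period was tolled for 166 days by the automatic bankruptcy stay (September 23, 2003 to March 7, 2004), pushing the deadline to June 21, 2004.
The other events in the timeline have no effect on the limitation period under the stated rules.
Filing on March 26, 2004 beat the June 21, 2004 deadline — the action is timely.

TIMELY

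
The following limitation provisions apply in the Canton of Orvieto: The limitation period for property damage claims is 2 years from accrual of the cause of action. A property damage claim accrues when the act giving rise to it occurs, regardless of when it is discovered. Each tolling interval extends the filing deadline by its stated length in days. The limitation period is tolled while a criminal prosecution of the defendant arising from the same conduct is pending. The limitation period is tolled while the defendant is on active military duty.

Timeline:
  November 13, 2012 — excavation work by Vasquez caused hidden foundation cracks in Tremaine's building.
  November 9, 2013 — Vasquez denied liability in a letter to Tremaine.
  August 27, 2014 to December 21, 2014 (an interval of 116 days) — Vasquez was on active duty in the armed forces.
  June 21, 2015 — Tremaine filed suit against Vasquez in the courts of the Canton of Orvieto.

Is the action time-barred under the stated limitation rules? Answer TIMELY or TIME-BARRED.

The limitation period began to run on November 13, 2012.
2 years from November 13, 2012 is November 13, 2014.
Because the defendant's active military service ran from August 27, 2014 to December 21, 2014, the deadline is extended by 116 days to March 9, 2015.
None of the other events listed affects the running of the period under the stated rules.
Filing on June 21, 2015 missed the March 9, 2015 deadline — the action is time-barred.

TIME-BARRED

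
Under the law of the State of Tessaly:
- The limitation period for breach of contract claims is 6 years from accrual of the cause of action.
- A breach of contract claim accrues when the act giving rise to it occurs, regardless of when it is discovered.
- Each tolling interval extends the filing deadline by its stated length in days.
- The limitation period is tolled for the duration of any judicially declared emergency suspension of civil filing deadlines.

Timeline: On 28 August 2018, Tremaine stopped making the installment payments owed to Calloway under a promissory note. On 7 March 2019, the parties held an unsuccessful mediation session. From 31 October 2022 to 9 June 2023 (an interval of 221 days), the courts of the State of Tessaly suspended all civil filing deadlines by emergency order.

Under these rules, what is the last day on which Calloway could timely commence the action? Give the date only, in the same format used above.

6 April 2025

The claim accrued on 28 August 2018, when the wrongful act occurred.
The untolled deadline — 6 years after 28 August 2018 — is 28 August 2024.
The emergency suspension of filing deadlines from 31 October 2022 to 9 June 2023 tolled the period for 221 days, extending the deadline to 6 April 2025.
Nothing else in the chronology tolls or restarts the period.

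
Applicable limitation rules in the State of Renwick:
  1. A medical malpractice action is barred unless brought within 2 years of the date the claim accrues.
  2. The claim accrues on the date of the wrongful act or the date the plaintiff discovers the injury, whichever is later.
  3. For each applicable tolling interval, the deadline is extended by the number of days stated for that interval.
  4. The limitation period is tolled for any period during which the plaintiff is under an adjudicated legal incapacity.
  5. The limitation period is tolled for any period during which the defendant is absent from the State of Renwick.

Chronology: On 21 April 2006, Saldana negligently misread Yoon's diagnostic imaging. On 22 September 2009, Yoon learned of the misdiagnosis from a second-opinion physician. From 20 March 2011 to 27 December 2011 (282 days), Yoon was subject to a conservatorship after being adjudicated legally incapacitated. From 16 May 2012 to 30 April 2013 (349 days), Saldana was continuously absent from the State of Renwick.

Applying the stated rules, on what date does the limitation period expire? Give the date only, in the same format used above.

Because discovery on 22 September 2009 post-dates the 21 April 2006 act, accrual under the later-of rule falls on 22 September 2009.
The untolled deadline — 2 years after 22 September 2009 — is 22 September 2011.
The period was tolled for 282 days by the plaintiff's legal incapacity (20 March 2011 to 27 December 2011), pushing the deadline to 30 June 2012.
Because the defendant's absence from the jurisdiction ran from 16 May 2012 to 30 April 2013, the deadline is extended by 349 days to 14 June 2013.

14 June 2013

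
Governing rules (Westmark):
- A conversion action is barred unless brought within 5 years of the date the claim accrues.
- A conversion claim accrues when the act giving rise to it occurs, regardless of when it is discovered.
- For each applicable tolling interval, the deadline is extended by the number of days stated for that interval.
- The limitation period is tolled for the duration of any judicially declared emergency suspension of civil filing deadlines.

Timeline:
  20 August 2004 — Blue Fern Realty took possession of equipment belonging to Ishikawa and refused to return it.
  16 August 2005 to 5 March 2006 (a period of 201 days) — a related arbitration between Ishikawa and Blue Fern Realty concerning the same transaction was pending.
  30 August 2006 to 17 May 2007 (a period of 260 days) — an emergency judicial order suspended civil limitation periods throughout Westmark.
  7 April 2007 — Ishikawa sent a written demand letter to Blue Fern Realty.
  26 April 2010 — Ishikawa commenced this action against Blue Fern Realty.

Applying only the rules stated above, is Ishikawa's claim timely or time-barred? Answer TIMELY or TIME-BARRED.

TIMELY

The claim accrued on 20 August 2004, when the wrongful act occurred.
Adding the 5 years base period to 20 August 2004 gives a deadline of 20 August 2009, before any tolling.
Because the emergency suspension of filing deadlines ran from 30 August 2006 to 17 May 2007, the deadline is extended by 260 days to 7 May 2010.
Although a pending arbitration ran from 16 August 2005 to 5 March 2006, the stated rules do not make that a tolling event, so it is disregarded.
The other events in the timeline have no effect on the limitation period under the stated rules.
Ishikawa filed on 26 April 2010, before the 7 May 2010 deadline, so the action is timely.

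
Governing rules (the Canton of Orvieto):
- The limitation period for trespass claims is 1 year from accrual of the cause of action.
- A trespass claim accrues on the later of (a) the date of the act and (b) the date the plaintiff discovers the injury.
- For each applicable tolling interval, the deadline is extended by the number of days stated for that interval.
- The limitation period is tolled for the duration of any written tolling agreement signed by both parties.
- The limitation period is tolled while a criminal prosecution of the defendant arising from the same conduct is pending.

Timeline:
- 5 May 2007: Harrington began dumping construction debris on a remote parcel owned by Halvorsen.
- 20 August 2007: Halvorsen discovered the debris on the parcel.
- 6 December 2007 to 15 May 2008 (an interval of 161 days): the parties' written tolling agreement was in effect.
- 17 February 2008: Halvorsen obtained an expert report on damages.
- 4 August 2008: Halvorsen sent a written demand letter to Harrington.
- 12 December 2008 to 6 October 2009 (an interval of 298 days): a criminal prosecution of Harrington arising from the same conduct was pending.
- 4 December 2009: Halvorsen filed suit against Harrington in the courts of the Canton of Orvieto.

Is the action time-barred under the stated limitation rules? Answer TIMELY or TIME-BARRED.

The claim accrued on 20 August 2007 — the later of the 5 May 2007 act and the 20 August 2007 discovery.
Adding the 1 year base period to 20 August 2007 gives a deadline of 20 August 2008, before any tolling.
The written tolling agreement from 6 December 2007 to 15 May 2008 tolled the period for 161 days, extending the deadline to 28 January 2009.
Because the pending criminal prosecution ran from 12 December 2008 to 6 October 2009, the deadline is extended by 298 days to 22 November 2009.
None of the other events listed affects the running of the period under the stated rules.
The 4 December 2009 filing falls after the 22 November 2009 deadline; the claim is time-barred.

TIME-BARRED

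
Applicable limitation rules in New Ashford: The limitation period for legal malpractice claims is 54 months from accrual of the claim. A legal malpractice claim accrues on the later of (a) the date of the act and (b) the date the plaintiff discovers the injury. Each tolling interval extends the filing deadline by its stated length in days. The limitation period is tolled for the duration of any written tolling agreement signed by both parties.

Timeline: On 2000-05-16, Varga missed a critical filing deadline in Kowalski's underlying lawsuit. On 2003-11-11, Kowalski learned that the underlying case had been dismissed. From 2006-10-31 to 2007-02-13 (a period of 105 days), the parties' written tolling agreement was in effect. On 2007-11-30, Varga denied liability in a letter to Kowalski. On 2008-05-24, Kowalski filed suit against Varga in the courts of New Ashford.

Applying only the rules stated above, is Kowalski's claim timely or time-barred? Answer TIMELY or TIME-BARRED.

Taking the later of the act (2000-05-16) and discovery (2003-11-11), the claim accrued on 2003-11-11.
Adding the 54 months base period to 2003-11-11 gives a deadline of 2008-05-11, before any tolling.
The period was tolled for 105 days by the written tolling agreement (2006-10-31 to 2007-02-13), pushing the deadline to 2008-08-24.
None of the other events listed affects the running of the period under the stated rules.
The 2008-05-24 filing precedes the 2008-08-24 deadline; the claim is timely.

TIMELY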